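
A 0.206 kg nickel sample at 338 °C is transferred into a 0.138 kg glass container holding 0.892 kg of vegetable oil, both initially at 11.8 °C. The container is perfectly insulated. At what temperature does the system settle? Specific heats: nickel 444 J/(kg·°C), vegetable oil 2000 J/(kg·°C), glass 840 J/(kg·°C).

With ΣQ=0 the equilibrium temperature is the m·c-weighted mean:
T_f = (91.46·338 + 1784·11.8 + 115.92·11.8) / (91.46 + 1784 + 115.92)
    = 53334 / 1991.4 ≈ 26.78 °C

T_f ≈ 26.8 °C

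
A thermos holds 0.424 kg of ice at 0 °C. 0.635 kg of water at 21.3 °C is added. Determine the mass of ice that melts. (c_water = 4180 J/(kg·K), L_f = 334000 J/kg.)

Heat available from the water dropping to 0 °C: 0.635·4180·21.3 = 56537 J.
To melt every bit of ice: 0.424·334000 = 141616 J.
That's not enough to melt it all — equilibrium is at 0 °C with ice remaining.
m_melt = 56537 / L_f = 0.1693 kg.

m_melted ≈ 0.169 kg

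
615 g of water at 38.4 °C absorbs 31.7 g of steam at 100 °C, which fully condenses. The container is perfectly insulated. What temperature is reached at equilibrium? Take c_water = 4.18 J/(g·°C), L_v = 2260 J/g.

Setting the total heat transfer to zero:
latent heat released on condensation: 31.7×2260 = 71642
  condensate cools 100→T: 31.7×4.18×(T − 100) = 132.51(T − 100)
  water warms: 615×4.18×(T − 38.4) = 2570.7(T − 38.4)
2703.2 T = 71642 + 13251 + 98715 = 183607
T ≈ 67.92 °C — below 100 °C, confirming all the steam condensed.

T_f ≈ 67.9 °C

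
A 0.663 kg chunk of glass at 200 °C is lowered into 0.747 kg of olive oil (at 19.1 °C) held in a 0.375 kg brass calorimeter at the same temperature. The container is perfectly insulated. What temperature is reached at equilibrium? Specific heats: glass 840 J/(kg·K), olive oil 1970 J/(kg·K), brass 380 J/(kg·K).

T_f ≈ 65.5 °C

T_f = Σ m_i c_i T_i / Σ m_i c_i:
T_f = (556.92×200 + 1471.6×19.1 + 142.5×19.1) / (556.92 + 1471.6 + 142.5)
    = 142213 / 2171 ≈ 65.51 °C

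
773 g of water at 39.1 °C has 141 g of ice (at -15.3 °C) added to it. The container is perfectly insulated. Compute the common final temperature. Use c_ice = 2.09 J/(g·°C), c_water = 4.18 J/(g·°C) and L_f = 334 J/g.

T_f ≈ 19.6 °C

Sum of m c ΔT and latent-heat terms is zero:
ice -15.3→0 °C: 141×2.09×15.3 = 4508.8
  melt ice: 141×334 = 47094
  warm the meltwater: 589.38 T
  water: 3231.1(T − 39.1)
3820.5 T = 126338 − 51603 = 74735
T ≈ 19.56 °C. Since T > 0 °C, the all-ice-melts assumption holds.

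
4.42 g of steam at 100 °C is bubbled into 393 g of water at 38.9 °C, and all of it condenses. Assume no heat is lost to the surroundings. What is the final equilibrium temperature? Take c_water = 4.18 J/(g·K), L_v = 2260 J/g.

T_f ≈ 45.6 °C

Sum of m c ΔT and latent-heat terms is zero:
steam→water at 100 °C releases m L_v = 4.42×2260 = 9989.2
  condensate cools 100→T: 4.42×4.18×(T − 100) = 18.48(T − 100)
  original water: 1642.7(T − 38.9)
1661.2 T = 9989.2 + 1847.6 + 63903 = 75739
T ≈ 45.59 °C (< 100 °C, so full condensation is consistent).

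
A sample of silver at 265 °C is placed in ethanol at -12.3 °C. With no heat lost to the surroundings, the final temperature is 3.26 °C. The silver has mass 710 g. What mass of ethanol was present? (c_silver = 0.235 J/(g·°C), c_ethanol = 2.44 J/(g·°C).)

m ≈ 1150 g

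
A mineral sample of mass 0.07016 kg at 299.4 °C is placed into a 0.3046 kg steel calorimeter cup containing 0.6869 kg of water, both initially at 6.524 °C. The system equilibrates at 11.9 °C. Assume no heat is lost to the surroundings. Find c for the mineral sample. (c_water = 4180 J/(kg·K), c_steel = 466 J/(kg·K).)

c ≈ 803 J/(kg·K)

Let T be the final temperature. ΣQ_i = 0:
0.07016·c·(11.9 − 299.4) + 0.6869·4180·(11.9 − 6.524) + 0.3046·466·(11.9 − 6.524) = 0
-20.17 c = -16199
c = -16199/-20.17 ≈ 803.1 J/(kg·K)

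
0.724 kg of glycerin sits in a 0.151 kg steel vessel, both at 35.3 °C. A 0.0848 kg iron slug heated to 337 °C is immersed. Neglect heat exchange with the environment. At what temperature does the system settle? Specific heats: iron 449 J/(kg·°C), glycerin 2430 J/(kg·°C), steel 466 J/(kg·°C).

T_f ≈ 41.5 °C

Net heat exchanged in the isolated system is zero:
0.0848·449·(T − 337) + 0.724·2430·(T − 35.3) + 0.151·466·(T − 35.3) = 0
38.08(T − 337) + 1759.3(T − 35.3) + 70.37(T − 35.3) = 0
(38.08 + 1759.3 + 70.37) T = 38.08·337 + 1759.3·35.3 + 70.37·35.3
T = 77419/1867.8 ≈ 41.45 °C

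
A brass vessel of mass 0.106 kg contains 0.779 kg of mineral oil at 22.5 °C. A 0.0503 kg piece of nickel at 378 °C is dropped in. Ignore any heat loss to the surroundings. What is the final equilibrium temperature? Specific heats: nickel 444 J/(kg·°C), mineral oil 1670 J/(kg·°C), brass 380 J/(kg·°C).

Heat gained plus heat lost sum to zero:
0.0503·444·(T − 378) + 0.779·1670·(T − 22.5) + 0.106·380·(T − 22.5) = 0
(22.33 + 1300.9 + 40.28) T = 22.33·378 + 1300.9·22.5 + 40.28·22.5
T = 38619/1363.5 ≈ 28.32 °C

T_f ≈ 28.3 °C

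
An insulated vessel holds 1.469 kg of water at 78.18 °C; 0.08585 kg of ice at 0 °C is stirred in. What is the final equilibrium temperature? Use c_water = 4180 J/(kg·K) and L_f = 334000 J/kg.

T_f ≈ 69.5 °C

Net heat exchanged in the isolated system is zero:
melt ice: 0.08585×334000 = 28674; warm the meltwater: 358.85 T; water cools: 1.469×4180×(T − 78.18) = 6140.4(T − 78.18)
6499.3 T = 480058 − 28674 = 451384
T ≈ 69.45 °C. Since T > 0 °C, the all-ice-melts assumption holds.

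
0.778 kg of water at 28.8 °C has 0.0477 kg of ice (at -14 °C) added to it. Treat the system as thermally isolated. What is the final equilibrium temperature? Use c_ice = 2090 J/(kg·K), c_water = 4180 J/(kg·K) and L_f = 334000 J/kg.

Sum of m c ΔT and latent-heat terms is zero:
warm ice to 0 °C: 0.0477·2090·(0 − (-14)) = 1395.7; latent heat to melt: 0.0477·334000 = 15932; warm the meltwater: 199.39 T; water: 3252(T − 28.8)
3451.4 T = 93659 − 17328 = 76331
T ≈ 22.12 °C — above 0 °C, consistent with complete melting.

T_f ≈ 22.1 °C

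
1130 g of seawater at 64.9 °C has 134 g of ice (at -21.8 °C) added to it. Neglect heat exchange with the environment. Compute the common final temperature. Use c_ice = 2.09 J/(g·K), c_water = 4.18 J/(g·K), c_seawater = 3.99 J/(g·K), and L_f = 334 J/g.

T_f ≈ 47.7 °C

Let T be the final temperature. ΣQ_i = 0:
warm ice to 0 °C: 134×2.09×(0 − (-21.8)) = 6105.3; fusion: m_ice L_f = 134×334 = 44756; warm the meltwater: 560.12 T; seawater cools: 1130×3.99×(T − 64.9) = 4508.7(T − 64.9)
5068.8 T = 292615 − 50861 = 241753
T ≈ 47.69 °C (positive, so assuming full melt was valid).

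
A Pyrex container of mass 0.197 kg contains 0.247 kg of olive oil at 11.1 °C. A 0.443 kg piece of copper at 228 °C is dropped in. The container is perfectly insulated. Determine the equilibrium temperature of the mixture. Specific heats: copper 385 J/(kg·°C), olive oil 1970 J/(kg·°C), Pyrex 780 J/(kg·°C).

T_f ≈ 56.7 °C

Heat gained plus heat lost sum to zero:
0.443×385×(T − 228) + 0.247×1970×(T − 11.1) + 0.197×780×(T − 11.1) = 0
(170.56 + 486.59 + 153.66) T = 170.56×228 + 486.59×11.1 + 153.66×11.1
T = 45993/810.8 ≈ 56.73 °C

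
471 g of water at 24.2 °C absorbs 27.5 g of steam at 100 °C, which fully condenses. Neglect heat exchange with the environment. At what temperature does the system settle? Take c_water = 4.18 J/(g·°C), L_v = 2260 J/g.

T_f ≈ 58.2 °C

Energy balance with sensible and latent terms:
condense steam: −27.5·2260 = −62150
  condensate cools 100→T: 27.5·4.18·(T − 100) = 114.95(T − 100)
  original water: 1968.8(T − 24.2)
2083.7 T = 62150 + 11495 + 47644 = 121289
T ≈ 58.21 °C — below 100 °C, confirming all the steam condensed.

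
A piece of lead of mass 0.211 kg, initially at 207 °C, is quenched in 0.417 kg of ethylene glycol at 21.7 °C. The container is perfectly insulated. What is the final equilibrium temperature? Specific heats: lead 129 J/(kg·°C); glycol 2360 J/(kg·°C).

T_f ≈ 26.7 °C

Heat gained plus heat lost sum to zero:
0.211*129*(T − 207) + 0.417*2360*(T − 21.7) = 0
27.22(T − 207) + 984.12(T − 21.7) = 0
(27.22 + 984.12) T = 27.22*207 + 984.12*21.7
T = 26990/1011.3 ≈ 26.69 °C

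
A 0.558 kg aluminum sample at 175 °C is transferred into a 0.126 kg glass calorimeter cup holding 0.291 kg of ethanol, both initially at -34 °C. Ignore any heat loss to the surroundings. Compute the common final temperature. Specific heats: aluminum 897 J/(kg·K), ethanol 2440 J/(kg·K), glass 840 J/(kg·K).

T_f ≈ 45.5 °C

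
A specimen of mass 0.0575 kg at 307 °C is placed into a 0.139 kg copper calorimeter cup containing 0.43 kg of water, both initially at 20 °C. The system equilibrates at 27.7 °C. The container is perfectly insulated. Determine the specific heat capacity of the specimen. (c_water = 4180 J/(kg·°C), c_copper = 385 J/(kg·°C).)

c ≈ 887 J/(kg·°C)

Setting the total heat transfer to zero:
0.0575·c·(27.7 − 307) + 0.43·4180·(27.7 − 20) + 0.139·385·(27.7 − 20) = 0
-16.06 c = -14252
c = -14252/-16.06 ≈ 887.4 J/(kg·°C)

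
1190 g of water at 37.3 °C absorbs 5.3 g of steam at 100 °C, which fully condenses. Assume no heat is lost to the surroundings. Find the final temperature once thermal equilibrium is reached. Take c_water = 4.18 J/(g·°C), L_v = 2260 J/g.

T_f ≈ 40.0 °C

Sum of m c ΔT and latent-heat terms is zero:
latent heat released on condensation: 5.3×2260 = 11978; condensed water 100 °C→T: 22.15(T − 100); original water: 4974.2(T − 37.3)
4996.4 T = 11978 + 2215.4 + 185538 = 199731
T ≈ 39.98 °C, under the boiling point, so the assumption holds.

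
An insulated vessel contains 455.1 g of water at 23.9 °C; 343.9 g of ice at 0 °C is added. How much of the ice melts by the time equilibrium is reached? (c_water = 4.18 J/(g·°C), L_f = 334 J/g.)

m_melted ≈ 136 g

Water can give up m c ΔT = 455.1×4.18×23.9 = 45465 J before reaching 0 °C.
To melt every bit of ice: 343.9×334 = 114863 J.
Since 45465 < 114863 J, not all the ice melts; equilibrium is at 0 °C.
m_melted×334 = 45465  ⇒  m_melted ≈ 136.1 g.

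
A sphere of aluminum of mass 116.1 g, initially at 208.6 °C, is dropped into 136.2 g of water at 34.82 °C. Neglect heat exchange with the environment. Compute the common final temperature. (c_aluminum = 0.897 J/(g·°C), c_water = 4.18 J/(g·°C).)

T_f is the heat-capacity-weighted average of the initial temperatures:
T_f = (104.14·208.6 + 569.32·34.82) / (104.14 + 569.32)
    = 41548 / 673.46 ≈ 61.69 °C

T_f ≈ 61.7 °C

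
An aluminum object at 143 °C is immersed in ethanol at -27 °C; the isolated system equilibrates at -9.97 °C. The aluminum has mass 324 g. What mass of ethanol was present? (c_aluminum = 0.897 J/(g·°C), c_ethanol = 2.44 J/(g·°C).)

m ≈ 1070 g

Let T be the final temperature. ΣQ_i = 0:
324·0.897·(-9.97 − 143) + m·2.44·(-9.97 − (-27)) = 0
41.55 m = 44457
m = 44457/41.55 ≈ 1070 g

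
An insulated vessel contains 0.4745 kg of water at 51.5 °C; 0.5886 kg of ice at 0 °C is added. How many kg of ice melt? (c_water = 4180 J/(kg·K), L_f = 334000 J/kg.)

Cooling the water to 0 °C releases 0.4745×4180×51.5 = 102146 J.
Melting all 0.5886 kg of ice would need 0.5886×334000 = 196592 J.
102146 J < 196592 J, so only part of the ice melts and the system sits at 0 °C.
Mass melted = 102146/334000 ≈ 0.3058 kg.

m_melted ≈ 0.306 kg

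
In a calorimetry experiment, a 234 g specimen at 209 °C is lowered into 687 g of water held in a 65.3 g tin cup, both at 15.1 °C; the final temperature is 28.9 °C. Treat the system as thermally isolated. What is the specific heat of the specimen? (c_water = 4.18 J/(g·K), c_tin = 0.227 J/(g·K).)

c ≈ 0.945 J/(g·K)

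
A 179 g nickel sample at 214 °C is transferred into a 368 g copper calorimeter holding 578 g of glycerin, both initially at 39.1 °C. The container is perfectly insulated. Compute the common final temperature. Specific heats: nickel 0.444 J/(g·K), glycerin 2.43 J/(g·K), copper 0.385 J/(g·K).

Conservation of energy gives ΣQ = 0:
179×0.444×(T − 214) + 578×2.43×(T − 39.1) + 368×0.385×(T − 39.1) = 0
(79.48 + 1404.5 + 141.68) T = 79.48×214 + 1404.5×39.1 + 141.68×39.1
T = 77465/1625.7 ≈ 47.65 °C

T_f ≈ 47.7 °C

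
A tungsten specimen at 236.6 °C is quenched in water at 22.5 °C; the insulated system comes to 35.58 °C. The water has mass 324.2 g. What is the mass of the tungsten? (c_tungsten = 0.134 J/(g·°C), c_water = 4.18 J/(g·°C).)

m ≈ 658 g

|Q_tungsten| = |Q_water|:
m·0.134·(236.6 − 35.58) = 324.2·4.18·(35.58 − 22.5)
26.94 m = 17725  ⇒  m ≈ 658 g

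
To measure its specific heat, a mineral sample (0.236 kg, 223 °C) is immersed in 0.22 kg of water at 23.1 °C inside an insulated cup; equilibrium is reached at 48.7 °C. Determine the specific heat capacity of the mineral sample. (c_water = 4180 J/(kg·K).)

Heat lost by the mineral sample = heat gained by the water:
0.236·c·(223 − 48.7) = 0.22·4180·(48.7 − 23.1)
41.13 c = 23542  ⇒  c ≈ 572.3 J/(kg·K)

c ≈ 572 J/(kg·K)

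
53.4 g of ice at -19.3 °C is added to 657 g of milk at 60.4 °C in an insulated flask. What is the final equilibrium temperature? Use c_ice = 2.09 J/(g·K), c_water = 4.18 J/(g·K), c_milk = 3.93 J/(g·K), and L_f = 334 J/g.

T_f ≈ 48.5 °C

Setting the total heat transfer to zero:
ice -19.3→0 °C: 53.4×2.09×19.3 = 2154
  fusion: m_ice L_f = 53.4×334 = 17836
  warm the meltwater: 223.21 T
  milk: 2582(T − 60.4)
2805.2 T = 155953 − 19990 = 135964
T ≈ 48.47 °C (positive, so assuming full melt was valid).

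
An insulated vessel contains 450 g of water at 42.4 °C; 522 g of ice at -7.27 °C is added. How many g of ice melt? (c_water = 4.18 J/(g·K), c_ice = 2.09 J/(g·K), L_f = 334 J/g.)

Cooling the water to 0 °C releases 450×4.18×42.4 = 79754 J.
Of that, 522×2.09×7.27 = 7931.4 J goes to bring the ice to 0 °C, leaving 71823 J.
To melt every bit of ice: 522×334 = 174348 J.
Since 71823 < 174348 J, not all the ice melts; equilibrium is at 0 °C.
m_melt = 71823 / L_f = 215 g.

m_melted ≈ 215 g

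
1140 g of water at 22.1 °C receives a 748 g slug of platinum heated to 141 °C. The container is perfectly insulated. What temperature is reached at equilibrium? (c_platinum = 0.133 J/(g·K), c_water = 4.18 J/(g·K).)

|Q_platinum| = |Q_water|:
748*0.133*(141 − T) = 1140*4.18*(T − 22.1)
99.48(141 − T) = 4765.2(T − 22.1)
4864.7 T = 119338  ⇒  T ≈ 24.53 °C

T_f ≈ 24.5 °C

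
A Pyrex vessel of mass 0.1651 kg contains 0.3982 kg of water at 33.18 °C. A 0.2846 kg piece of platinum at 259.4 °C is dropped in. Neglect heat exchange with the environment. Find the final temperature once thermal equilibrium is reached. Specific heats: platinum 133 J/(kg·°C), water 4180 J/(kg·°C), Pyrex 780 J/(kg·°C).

T_f ≈ 37.9 °C

Energy conservation, ΣQ = 0:
0.2846×133×(T − 259.4) + 0.3982×4180×(T − 33.18) + 0.1651×780×(T − 33.18) = 0
37.85(T − 259.4) + 1664.5(T − 33.18) + 128.78(T − 33.18) = 0
1831.1 T = 69319
T ≈ 37.86 °C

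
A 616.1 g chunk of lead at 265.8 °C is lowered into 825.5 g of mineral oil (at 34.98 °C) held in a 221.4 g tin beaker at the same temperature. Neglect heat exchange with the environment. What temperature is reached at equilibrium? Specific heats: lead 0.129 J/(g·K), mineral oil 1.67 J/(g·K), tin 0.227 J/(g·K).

T_f ≈ 47.1 °C

Taking heat into each body as positive, Σ m c ΔT = 0:
616.1·0.129·(T − 265.8) + 825.5·1.67·(T − 34.98) + 221.4·0.227·(T − 34.98) = 0
79.48(T − 265.8) + 1378.6(T − 34.98) + 50.26(T − 34.98) = 0
1508.3 T = 71106
T ≈ 47.14 °C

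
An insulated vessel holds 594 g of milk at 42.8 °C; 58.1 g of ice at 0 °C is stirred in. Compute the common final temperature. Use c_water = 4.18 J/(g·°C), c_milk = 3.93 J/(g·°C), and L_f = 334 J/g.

T_f ≈ 31.2 °C

Energy conservation, ΣQ = 0:
fusion: m_ice L_f = 58.1·334 = 19405; warm the meltwater: 242.86 T; milk: 2334.4(T − 42.8)
2577.3 T = 99913 − 19405 = 80508
T ≈ 31.24 °C — above 0 °C, consistent with complete melting.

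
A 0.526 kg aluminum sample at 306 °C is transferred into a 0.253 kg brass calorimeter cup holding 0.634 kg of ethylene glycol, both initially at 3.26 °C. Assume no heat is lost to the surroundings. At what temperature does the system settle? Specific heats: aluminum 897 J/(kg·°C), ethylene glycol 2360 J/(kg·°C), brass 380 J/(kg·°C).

T_f ≈ 72.5 °C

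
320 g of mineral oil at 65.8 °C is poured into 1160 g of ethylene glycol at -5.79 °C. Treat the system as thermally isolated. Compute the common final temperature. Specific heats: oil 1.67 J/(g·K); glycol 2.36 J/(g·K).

T_f ≈ 5.9 °C

Let T be the final temperature. ΣQ_i = 0:
320·1.67·(T − 65.8) + 1160·2.36·(T − (-5.79)) = 0
534.4(T − 65.8) + 2737.6(T − (-5.79)) = 0
3272 T = 19313
T = 19313/3272 ≈ 5.90 °C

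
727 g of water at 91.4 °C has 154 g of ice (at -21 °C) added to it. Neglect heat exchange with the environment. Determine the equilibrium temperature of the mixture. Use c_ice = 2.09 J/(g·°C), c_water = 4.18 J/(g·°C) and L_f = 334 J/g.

T_f ≈ 59.6 °C

Taking heat into each body as positive, Σ m c ΔT = 0:
ice -21→0 °C: 154×2.09×21 = 6759.1
  latent heat to melt: 154×334 = 51436
  meltwater 0→T: 154×4.18×T = 643.72 T
  water: 3038.9(T − 91.4)
3682.6 T = 277752 − 58195 = 219557
T ≈ 59.62 °C — above 0 °C, consistent with complete melting.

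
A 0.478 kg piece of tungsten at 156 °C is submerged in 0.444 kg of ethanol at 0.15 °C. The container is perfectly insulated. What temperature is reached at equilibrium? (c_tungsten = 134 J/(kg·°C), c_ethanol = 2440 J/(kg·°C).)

T_f is the heat-capacity-weighted average of the initial temperatures:
T_f = (64.05×156 + 1083.4×0.15) / (64.05 + 1083.4)
    = 10155 / 1147.4 ≈ 8.85 °C

T_f ≈ 8.9 °C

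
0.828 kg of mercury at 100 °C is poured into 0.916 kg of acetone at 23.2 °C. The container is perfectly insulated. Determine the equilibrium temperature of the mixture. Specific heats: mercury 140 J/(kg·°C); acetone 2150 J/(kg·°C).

|Q_mercury| = |Q_acetone|:
0.828*140*(100 − T) = 0.916*2150*(T − 23.2)
115.92(100 − T) = 1969.4(T − 23.2)
2085.3 T = 57282  ⇒  T ≈ 27.47 °C

T_f ≈ 27.5 °C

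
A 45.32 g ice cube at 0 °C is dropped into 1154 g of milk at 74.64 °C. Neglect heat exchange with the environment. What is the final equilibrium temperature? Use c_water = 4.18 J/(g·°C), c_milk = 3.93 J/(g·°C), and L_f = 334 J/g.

Conservation of energy gives ΣQ = 0:
fusion: m_ice L_f = 45.32×334 = 15137; meltwater 0→T: 45.32×4.18×T = 189.44 T; milk cools: 1154×3.93×(T − 74.64) = 4535.2(T − 74.64)
4724.7 T = 338509 − 15137 = 323372
T ≈ 68.44 °C — above 0 °C, consistent with complete melting.

T_f ≈ 68.4 °C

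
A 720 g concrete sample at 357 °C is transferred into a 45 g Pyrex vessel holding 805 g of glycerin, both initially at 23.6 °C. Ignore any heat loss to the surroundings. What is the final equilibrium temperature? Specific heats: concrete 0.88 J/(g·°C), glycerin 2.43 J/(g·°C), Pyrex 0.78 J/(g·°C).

Energy conservation, ΣQ = 0:
720*0.88*(T − 357) + 805*2.43*(T − 23.6) + 45*0.78*(T − 23.6) = 0
(633.6 + 1956.2 + 35.1) T = 633.6*357 + 1956.2*23.6 + 35.1*23.6
T = 273189/2624.8 ≈ 104.08 °C

T_f ≈ 104.1 °C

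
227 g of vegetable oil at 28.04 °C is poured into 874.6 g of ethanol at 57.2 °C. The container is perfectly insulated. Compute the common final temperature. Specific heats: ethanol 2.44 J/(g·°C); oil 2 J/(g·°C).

Taking heat into each body as positive, Σ m c ΔT = 0:
874.6*2.44*(T − 57.2) + 227*2*(T − 28.04) = 0
2134(T − 57.2) + 454(T − 28.04) = 0
(2134 + 454) T = 2134*57.2 + 454*28.04
T = 134796 / 2588 = 52.1 °C

T_f ≈ 52.1 °C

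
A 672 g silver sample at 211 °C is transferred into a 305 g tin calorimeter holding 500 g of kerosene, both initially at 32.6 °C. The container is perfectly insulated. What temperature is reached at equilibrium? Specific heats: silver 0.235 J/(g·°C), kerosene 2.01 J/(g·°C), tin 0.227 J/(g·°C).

Heat gained plus heat lost sum to zero:
672·0.235·(T − 211) + 500·2.01·(T − 32.6) + 305·0.227·(T − 32.6) = 0
157.92(T − 211) + 1005(T − 32.6) + 69.23(T − 32.6) = 0
1232.2 T = 68341
T = 68341 / 1232.2 = 55.5 °C

T_f ≈ 55.5 °C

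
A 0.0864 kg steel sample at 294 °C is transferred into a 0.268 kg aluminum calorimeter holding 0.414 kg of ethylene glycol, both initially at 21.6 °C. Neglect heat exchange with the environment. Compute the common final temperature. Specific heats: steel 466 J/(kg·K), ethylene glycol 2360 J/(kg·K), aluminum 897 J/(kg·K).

T_f ≈ 30.3 °C

T_f = Σ m_i c_i T_i / Σ m_i c_i:
T_f = (40.26×294 + 977.04×21.6 + 240.4×21.6) / (40.26 + 977.04 + 240.4)
    = 38134 / 1257.7 ≈ 30.32 °C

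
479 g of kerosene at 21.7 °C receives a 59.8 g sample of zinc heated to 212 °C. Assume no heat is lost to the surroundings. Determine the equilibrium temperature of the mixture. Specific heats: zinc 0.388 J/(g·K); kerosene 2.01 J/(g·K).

T_f ≈ 26.2 °C

|Q_zinc| = |Q_kerosene|:
59.8*0.388*(212 − T) = 479*2.01*(T − 21.7)
23.2(212 − T) = 962.79(T − 21.7)
985.99 T = 25811  ⇒  T ≈ 26.18 °C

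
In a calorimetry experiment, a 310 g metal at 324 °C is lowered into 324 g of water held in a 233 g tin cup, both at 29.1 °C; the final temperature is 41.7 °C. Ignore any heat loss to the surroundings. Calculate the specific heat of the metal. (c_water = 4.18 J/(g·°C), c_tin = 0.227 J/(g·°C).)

c ≈ 0.203 J/(g·°C)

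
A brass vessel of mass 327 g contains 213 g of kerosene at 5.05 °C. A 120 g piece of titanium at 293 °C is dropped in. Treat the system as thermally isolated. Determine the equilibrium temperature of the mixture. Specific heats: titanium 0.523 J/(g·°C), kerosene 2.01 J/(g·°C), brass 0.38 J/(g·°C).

T_f ≈ 34.4 °C

T_f = Σ m_i c_i T_i / Σ m_i c_i:
T_f = (62.76·293 + 428.13·5.05 + 124.26·5.05) / (62.76 + 428.13 + 124.26)
    = 21178 / 615.15 ≈ 34.43 °C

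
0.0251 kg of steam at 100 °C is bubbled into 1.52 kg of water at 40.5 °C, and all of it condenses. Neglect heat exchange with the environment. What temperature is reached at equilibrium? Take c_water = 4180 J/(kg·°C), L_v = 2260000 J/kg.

T_f ≈ 50.2 °C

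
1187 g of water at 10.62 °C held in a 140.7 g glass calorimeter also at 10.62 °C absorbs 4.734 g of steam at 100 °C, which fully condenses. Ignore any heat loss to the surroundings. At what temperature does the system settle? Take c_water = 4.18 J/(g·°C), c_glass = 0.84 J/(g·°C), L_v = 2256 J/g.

Let T be the final temperature. ΣQ_i = 0:
latent heat released on condensation: 4.734×2256 = 10680; condensate cools 100→T: 4.734×4.18×(T − 100) = 19.79(T − 100); original water: 4961.7(T − 10.62); cup: 118.19(T − 10.62)
5099.6 T = 10680 + 1978.8 + 53948 = 66607
T ≈ 13.06 °C — below 100 °C, confirming all the steam condensed.

T_f ≈ 13.1 °C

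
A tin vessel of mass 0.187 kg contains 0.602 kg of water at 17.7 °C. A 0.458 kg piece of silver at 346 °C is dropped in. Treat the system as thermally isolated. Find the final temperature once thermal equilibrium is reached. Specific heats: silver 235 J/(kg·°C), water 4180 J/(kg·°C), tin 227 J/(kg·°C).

T_f ≈ 31.0 °C

T_f = Σ m_i c_i T_i / Σ m_i c_i:
T_f = (107.63*346 + 2516.4*17.7 + 42.45*17.7) / (107.63 + 2516.4 + 42.45)
    = 82531 / 2666.4 ≈ 30.95 °C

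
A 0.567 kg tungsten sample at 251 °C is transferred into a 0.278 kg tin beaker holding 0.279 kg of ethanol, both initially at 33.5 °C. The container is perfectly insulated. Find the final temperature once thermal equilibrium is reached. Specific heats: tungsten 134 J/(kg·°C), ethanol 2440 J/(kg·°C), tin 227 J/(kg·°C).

T_f ≈ 53.7 °C

Setting the total heat transfer to zero:
0.567×134×(T − 251) + 0.279×2440×(T − 33.5) + 0.278×227×(T − 33.5) = 0
819.84 T = 43990
T = 43990 / 819.84 = 53.7 °C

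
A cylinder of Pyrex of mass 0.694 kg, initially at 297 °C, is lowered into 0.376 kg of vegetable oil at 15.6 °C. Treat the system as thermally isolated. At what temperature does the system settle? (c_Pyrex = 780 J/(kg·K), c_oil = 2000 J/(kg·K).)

Let T be the final temperature. ΣQ_i = 0:
0.694·780·(T − 297) + 0.376·2000·(T − 15.6) = 0
541.32(T − 297) + 752(T − 15.6) = 0
(541.32 + 752) T = 541.32·297 + 752·15.6
T = 172503/1293.3 ≈ 133.38 °C

T_f ≈ 133.4 °C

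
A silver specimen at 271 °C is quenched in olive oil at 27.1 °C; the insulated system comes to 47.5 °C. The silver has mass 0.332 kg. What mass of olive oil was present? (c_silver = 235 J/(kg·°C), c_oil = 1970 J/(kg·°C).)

m ≈ 0.434 kg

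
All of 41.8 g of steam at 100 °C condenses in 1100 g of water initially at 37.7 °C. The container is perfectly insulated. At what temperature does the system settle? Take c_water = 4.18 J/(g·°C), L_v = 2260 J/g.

T_f ≈ 59.8 °C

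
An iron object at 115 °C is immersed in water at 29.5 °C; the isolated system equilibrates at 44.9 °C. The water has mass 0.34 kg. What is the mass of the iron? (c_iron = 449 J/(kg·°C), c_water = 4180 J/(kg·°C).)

m ≈ 0.695 kg

Let T be the final temperature. ΣQ_i = 0:
m×449×(44.9 − 115) + 0.34×4180×(44.9 − 29.5) = 0
-31475 m = -21886
m = -21886/-31475 ≈ 0.6954 kg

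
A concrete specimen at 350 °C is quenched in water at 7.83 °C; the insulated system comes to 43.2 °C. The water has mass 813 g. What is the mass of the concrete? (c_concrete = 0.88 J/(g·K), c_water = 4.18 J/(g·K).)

|Q_concrete| = |Q_water|:
m·0.88·(350 − 43.2) = 813·4.18·(43.2 − 7.83)
269.98 m = 120199  ⇒  m ≈ 445.2 g

m ≈ 445 g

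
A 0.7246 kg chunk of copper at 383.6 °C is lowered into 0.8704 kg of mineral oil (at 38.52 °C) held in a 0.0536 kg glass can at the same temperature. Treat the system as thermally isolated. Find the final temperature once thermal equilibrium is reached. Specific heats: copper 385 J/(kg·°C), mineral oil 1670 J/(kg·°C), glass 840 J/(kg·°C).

Energy conservation, ΣQ = 0:
0.7246×385×(T − 383.6) + 0.8704×1670×(T − 38.52) + 0.0536×840×(T − 38.52) = 0
(278.97 + 1453.6 + 45.02) T = 278.97×383.6 + 1453.6×38.52 + 45.02×38.52
T = 164739 / 1777.6 = 92.7 °C

T_f ≈ 92.7 °C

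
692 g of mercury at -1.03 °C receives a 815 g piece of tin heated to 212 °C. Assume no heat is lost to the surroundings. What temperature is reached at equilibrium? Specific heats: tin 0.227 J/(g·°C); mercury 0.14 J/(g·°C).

With ΣQ=0 the equilibrium temperature is the m·c-weighted mean:
T_f = (185·212 + 96.88·(-1.03)) / (185 + 96.88)
    = 39121 / 281.88 ≈ 138.78 °C

T_f ≈ 138.8 °C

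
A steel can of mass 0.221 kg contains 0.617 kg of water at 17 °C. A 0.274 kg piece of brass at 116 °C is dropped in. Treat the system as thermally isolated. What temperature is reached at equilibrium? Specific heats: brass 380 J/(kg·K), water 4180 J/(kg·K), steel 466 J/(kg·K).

T_f is the heat-capacity-weighted average of the initial temperatures:
T_f = (104.12×116 + 2579.1×17 + 102.99×17) / (104.12 + 2579.1 + 102.99)
    = 57673 / 2786.2 ≈ 20.70 °C

T_f ≈ 20.7 °C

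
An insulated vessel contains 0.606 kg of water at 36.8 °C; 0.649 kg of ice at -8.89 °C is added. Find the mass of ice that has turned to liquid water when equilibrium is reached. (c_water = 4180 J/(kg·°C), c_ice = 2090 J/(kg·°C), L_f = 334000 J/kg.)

m_melted ≈ 0.243 kg

Heat available from the water dropping to 0 °C: 0.606×4180×36.8 = 93217 J.
Of that, 0.649×2090×8.89 = 12058 J goes to bring the ice to 0 °C, leaving 81159 J.
To melt every bit of ice: 0.649×334000 = 216766 J.
Since 81159 < 216766 J, not all the ice melts; equilibrium is at 0 °C.
m_melt = 81159 / L_f = 0.243 kg.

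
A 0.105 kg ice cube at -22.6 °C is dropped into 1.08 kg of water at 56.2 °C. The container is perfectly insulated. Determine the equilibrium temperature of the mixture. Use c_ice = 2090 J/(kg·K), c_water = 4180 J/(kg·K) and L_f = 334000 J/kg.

T_f ≈ 43.1 °C

Setting the total heat transfer to zero:
ice -22.6→0 °C: 0.105·2090·22.6 = 4959.6
  latent heat to melt: 0.105·334000 = 35070
  warm the meltwater: 438.9 T
  water: 4514.4(T − 56.2)
4953.3 T = 253709 − 40030 = 213680
T ≈ 43.14 °C. Since T > 0 °C, the all-ice-melts assumption holds.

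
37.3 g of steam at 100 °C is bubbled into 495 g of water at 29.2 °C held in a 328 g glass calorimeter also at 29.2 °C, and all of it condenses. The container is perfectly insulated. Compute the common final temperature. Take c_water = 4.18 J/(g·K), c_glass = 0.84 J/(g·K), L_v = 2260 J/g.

Setting the total heat transfer to zero:
condense steam: −37.3·2260 = −84298; condensate cools 100→T: 37.3·4.18·(T − 100) = 155.91(T − 100); original water: 2069.1(T − 29.2); glass cup: 328·0.84·(T − 29.2) = 275.52(T − 29.2)
2500.5 T = 84298 + 15591 + 68463 = 168352
T ≈ 67.33 °C (< 100 °C, so full condensation is consistent).

T_f ≈ 67.3 °C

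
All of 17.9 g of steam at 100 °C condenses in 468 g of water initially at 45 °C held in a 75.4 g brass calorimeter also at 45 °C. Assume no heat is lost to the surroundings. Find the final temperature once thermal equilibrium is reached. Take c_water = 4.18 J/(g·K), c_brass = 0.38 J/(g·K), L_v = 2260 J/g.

T_f ≈ 66.6 °C

Heat gained plus heat lost sum to zero:
latent heat released on condensation: 17.9·2260 = 40454; condensate cools 100→T: 17.9·4.18·(T − 100) = 74.82(T − 100); water warms: 468·4.18·(T − 45) = 1956.2(T − 45); cup: 28.65(T − 45)
2059.7 T = 40454 + 7482.2 + 89320 = 137256
T ≈ 66.64 °C, under the boiling point, so the assumption holds.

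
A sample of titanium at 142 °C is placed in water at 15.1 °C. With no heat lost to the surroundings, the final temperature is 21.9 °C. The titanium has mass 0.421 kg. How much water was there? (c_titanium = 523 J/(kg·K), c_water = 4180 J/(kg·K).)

m ≈ 0.93 kg

|Q_titanium| = |Q_water|:
0.421·523·(142 − 21.9) = m·4180·(21.9 − 15.1)
28424 m = 26444  ⇒  m ≈ 0.9303 kg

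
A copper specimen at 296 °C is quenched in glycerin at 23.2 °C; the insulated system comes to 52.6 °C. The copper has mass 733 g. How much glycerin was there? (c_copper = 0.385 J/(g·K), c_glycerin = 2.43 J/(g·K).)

m ≈ 961 g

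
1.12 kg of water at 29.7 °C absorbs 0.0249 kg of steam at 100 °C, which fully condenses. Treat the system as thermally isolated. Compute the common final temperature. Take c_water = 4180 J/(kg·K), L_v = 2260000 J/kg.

Let T be the final temperature. ΣQ_i = 0:
condense steam: −0.0249·2260000 = −56274; condensed water 100 °C→T: 104.08(T − 100); original water: 4681.6(T − 29.7)
4785.7 T = 56274 + 10408 + 139044 = 205726
T ≈ 42.99 °C, under the boiling point, so the assumption holds.

T_f ≈ 43.0 °C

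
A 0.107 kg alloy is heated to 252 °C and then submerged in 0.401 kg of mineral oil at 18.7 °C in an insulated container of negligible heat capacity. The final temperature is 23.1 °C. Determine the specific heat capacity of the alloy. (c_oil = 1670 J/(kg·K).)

c ≈ 120 J/(kg·K)

m_s c (T_s − T_f) = m_oil c_oil (T_f − T_0):
0.107×c×(252 − 23.1) = 0.401×1670×(23.1 − 18.7)
24.49 c = 2946.5  ⇒  c ≈ 120.3 J/(kg·K)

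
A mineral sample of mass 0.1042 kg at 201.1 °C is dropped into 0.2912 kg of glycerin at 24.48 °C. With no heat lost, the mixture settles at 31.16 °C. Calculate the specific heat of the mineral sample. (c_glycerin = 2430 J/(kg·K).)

Net heat exchanged in the isolated system is zero:
0.1042×c×(31.16 − 201.1) + 0.2912×2430×(31.16 − 24.48) = 0
-17.71 c = -4726.9
c = -4726.9/-17.71 ≈ 266.9 J/(kg·K)

c ≈ 267 J/(kg·K)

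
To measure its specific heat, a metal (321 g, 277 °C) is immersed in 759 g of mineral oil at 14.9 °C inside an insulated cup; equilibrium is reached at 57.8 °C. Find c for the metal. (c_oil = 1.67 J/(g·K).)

c ≈ 0.773 J/(g·K)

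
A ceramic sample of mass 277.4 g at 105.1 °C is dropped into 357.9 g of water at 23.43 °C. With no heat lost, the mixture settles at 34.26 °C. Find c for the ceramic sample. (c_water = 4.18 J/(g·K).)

c ≈ 0.824 J/(g·K)

Heat lost by the ceramic sample = heat gained by the water:
277.4·c·(105.1 − 34.26) = 357.9·4.18·(34.26 − 23.43)
19651 c = 16202  ⇒  c ≈ 0.8245 J/(g·K)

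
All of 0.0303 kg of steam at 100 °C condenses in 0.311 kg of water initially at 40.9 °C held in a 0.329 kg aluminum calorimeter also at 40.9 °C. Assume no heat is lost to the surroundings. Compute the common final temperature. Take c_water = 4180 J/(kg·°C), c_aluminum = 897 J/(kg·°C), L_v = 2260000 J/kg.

T_f ≈ 85.0 °C

Setting the total heat transfer to zero:
steam→water at 100 °C releases m L_v = 0.0303·2260000 = 68478
  condensed water 100 °C→T: 126.65(T − 100)
  original water: 1300(T − 40.9)
  aluminum cup: 0.329·897·(T − 40.9) = 295.11(T − 40.9)
1721.7 T = 68478 + 12665 + 65239 = 146383
T ≈ 85.02 °C, under the boiling point, so the assumption holds.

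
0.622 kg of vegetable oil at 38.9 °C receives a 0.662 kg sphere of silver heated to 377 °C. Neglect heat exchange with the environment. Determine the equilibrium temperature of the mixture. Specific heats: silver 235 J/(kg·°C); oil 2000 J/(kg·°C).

Setting the total heat transfer to zero:
0.662*235*(T − 377) + 0.622*2000*(T − 38.9) = 0
155.57(T − 377) + 1244(T − 38.9) = 0
(155.57 + 1244) T = 155.57*377 + 1244*38.9
T = 107041 / 1399.6 = 76.5 °C

T_f ≈ 76.5 °C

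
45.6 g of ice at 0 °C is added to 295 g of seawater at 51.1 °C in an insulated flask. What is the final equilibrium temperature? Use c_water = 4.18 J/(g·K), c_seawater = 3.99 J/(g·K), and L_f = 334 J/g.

Conservation of energy gives ΣQ = 0:
fusion: m_ice L_f = 45.6·334 = 15230
  meltwater 0→T: 45.6·4.18·T = 190.61 T
  seawater: 1177(T − 51.1)
1367.7 T = 60147 − 15230 = 44917
T ≈ 32.84 °C. Since T > 0 °C, the all-ice-melts assumption holds.

T_f ≈ 32.8 °C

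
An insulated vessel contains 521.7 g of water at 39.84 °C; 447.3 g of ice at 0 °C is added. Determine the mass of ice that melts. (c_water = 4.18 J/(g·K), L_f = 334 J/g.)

Water can give up m c ΔT = 521.7·4.18·39.84 = 86879 J before reaching 0 °C.
Melting all 447.3 g of ice would need 447.3·334 = 149398 J.
That's not enough to melt it all — equilibrium is at 0 °C with ice remaining.
m_melted·334 = 86879  ⇒  m_melted ≈ 260.1 g.

m_melted ≈ 260 g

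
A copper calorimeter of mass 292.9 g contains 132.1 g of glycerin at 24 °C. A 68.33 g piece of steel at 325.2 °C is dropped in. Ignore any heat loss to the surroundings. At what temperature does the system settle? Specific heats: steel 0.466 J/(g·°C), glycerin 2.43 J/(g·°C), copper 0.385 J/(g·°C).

T_f ≈ 44.6 °C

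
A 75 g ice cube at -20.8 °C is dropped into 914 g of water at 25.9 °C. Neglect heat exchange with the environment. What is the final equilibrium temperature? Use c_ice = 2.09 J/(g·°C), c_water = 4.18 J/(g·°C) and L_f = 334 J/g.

T_f ≈ 17.1 °C

Energy conservation, ΣQ = 0:
ice -20.8→0 °C: 75×2.09×20.8 = 3260.4
  melt ice: 75×334 = 25050
  warm the meltwater: 313.5 T
  water: 3820.5(T − 25.9)
4134 T = 98951 − 28310 = 70641
T ≈ 17.09 °C (positive, so assuming full melt was valid).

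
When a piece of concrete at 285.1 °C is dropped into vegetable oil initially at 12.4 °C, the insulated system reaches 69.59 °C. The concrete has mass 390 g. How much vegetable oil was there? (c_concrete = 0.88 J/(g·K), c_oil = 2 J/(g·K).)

m ≈ 647 g

Heat lost by the concrete = heat gained by the oil:
390×0.88×(285.1 − 69.59) = m×2×(69.59 − 12.4)
114.38 m = 73963  ⇒  m ≈ 646.6 g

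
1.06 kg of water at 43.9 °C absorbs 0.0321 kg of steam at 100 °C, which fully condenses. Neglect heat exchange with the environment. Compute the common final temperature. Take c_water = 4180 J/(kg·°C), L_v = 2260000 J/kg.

T_f ≈ 61.4 °C

Let T be the final temperature. ΣQ_i = 0:
steam→water at 100 °C releases m L_v = 0.0321·2260000 = 72546; condensed water 100 °C→T: 134.18(T − 100); water warms: 1.06·4180·(T − 43.9) = 4430.8(T − 43.9)
4565 T = 72546 + 13418 + 194512 = 280476
T ≈ 61.44 °C, under the boiling point, so the assumption holds.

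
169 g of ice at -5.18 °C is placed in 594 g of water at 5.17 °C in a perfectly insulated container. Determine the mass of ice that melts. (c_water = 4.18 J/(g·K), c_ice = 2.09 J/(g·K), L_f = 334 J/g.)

Heat available from the water dropping to 0 °C: 594·4.18·5.17 = 12837 J.
Of that, 169·2.09·5.18 = 1829.6 J goes to bring the ice to 0 °C, leaving 11007 J.
To melt every bit of ice: 169·334 = 56446 J.
That's not enough to melt it all — equilibrium is at 0 °C with ice remaining.
m_melted·334 = 11007  ⇒  m_melted ≈ 32.96 g.

m_melted ≈ 33 g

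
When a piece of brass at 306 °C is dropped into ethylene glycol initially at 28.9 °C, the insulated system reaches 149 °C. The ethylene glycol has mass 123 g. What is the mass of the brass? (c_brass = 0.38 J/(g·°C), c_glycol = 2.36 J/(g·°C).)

m ≈ 584 g

|Q_brass| = |Q_glycol|:
m·0.38·(306 − 149) = 123·2.36·(149 − 28.9)
59.66 m = 34863  ⇒  m ≈ 584.4 g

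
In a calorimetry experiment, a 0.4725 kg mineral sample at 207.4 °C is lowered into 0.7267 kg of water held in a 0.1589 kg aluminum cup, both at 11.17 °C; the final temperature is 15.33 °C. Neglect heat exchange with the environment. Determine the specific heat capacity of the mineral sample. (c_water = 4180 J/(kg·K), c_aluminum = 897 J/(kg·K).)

c ≈ 146 J/(kg·K)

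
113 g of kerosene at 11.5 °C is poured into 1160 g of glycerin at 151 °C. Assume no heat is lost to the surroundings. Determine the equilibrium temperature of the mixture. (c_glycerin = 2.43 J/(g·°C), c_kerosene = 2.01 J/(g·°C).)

T_f ≈ 140.6 °C

Heat gained plus heat lost sum to zero:
1160×2.43×(T − 151) + 113×2.01×(T − 11.5) = 0
(2818.8 + 227.13) T = 2818.8×151 + 227.13×11.5
T ≈ 140.60 °C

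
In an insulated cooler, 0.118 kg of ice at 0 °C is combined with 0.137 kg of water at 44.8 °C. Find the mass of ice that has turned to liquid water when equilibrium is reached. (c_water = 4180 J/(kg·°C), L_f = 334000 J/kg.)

Cooling the water to 0 °C releases 0.137×4180×44.8 = 25655 J.
To melt every bit of ice: 0.118×334000 = 39412 J.
That's not enough to melt it all — equilibrium is at 0 °C with ice remaining.
m_melt = 25655 / L_f = 0.07681 kg.

m_melted ≈ 0.0768 kg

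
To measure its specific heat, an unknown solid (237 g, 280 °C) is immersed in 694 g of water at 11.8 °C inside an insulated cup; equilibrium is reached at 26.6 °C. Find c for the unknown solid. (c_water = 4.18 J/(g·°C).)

c ≈ 0.715 J/(g·°C)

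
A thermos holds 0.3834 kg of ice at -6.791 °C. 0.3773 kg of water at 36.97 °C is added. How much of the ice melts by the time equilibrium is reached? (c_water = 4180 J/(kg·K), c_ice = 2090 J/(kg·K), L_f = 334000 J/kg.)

m_melted ≈ 0.158 kg

Water can give up m c ΔT = 0.3773×4180×36.97 = 58306 J before reaching 0 °C.
Warming the ice to 0 °C takes 0.3834×2090×6.791 = 5441.7 J, leaving 52864 J for melting.
Fully melting the ice requires m_ice L_f = 0.3834×334000 = 128056 J.
That's not enough to melt it all — equilibrium is at 0 °C with ice remaining.
m_melted×334000 = 52864  ⇒  m_melted ≈ 0.1583 kg.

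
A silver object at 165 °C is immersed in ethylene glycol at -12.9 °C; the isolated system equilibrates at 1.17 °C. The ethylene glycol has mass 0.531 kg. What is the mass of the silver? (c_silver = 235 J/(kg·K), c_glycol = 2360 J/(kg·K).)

m ≈ 0.458 kg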